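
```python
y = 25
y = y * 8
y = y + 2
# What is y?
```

Trace:
`y = 25` → y = 25
`y = y * 8` → y = 200
`y = y + 2` → y = 202
So y = 202

Answer: 202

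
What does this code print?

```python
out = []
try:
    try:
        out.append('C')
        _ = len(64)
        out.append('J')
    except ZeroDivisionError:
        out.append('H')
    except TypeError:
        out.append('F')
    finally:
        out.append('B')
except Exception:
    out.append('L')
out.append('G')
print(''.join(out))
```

Execution trace: 'C' (inner try body) → 'F' (inner except TypeError) → 'B' (inner finally) → 'G' (after the try/except). Output: CFBG

Answer: CFBG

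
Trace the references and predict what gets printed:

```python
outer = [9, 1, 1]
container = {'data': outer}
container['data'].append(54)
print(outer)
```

Key concept: dict holds reference to list.
Step by step:
`outer = [9, 1, 1]` → outer = [9, 1, 1]
`container = {'data': outer}` → container = {'data': [9, 1, 1]}
`container['data'].append(54)` → outer = [9, 1, 1, 54]; container = {'data': [9, 1, 1, 54]}
`print(outer)` → prints [9, 1, 1, 54]

Answer: [9, 1, 1, 54]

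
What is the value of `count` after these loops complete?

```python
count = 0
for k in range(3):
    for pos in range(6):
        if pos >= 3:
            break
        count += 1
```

Inner breaks at 3, outer runs 3 times
`count` takes the values: 0 → 1 → 2 → 3 → 4 → 5 → 6 → 7 → 8 → 9

Answer: 9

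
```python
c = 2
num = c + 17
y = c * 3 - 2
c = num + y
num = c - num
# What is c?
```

Trace:
`c = 2` → c = 2
`num = c + 17` → num = 19
`y = c * 3 - 2` → y = 4
`c = num + y` → c = 23
`num = c - num` → num = 4
So c = 23

Answer: 23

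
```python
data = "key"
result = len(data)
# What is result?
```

Trace:
`data = "key"` → data = 'key'
`result = len(data)` → result = 3
So result = 3

Answer: 3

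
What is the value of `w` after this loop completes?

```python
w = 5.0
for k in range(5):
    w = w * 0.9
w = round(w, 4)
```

Exponential decay: 5.0 * 0.9^5
`w` takes the values: 5.0 → 4.5 → 4.05 → 3.645 → 3.2805 → 2.95245 → 2.9525

Answer: 2.9525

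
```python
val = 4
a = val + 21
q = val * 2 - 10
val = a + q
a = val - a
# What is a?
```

Trace:
`val = 4` → val = 4
`a = val + 21` → a = 25
`q = val * 2 - 10` → q = -2
`val = a + q` → val = 23
`a = val - a` → a = -2
So a = -2

Answer: -2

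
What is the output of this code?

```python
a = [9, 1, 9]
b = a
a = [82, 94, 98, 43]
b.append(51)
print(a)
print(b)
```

Key concept: rebinding vs mutation: a is rebound to a new list, b still points at the original.
Step by step:
`a = [9, 1, 9]` → a = [9, 1, 9]
`b = a` → b = [9, 1, 9] (same object as a)
`a = [82, 94, 98, 43]` → a = [82, 94, 98, 43]
`b.append(51)` → b = [9, 1, 9, 51]
`print(a)` → prints [82, 94, 98, 43]
`print(b)` → prints [9, 1, 9, 51]

Answer:
[82, 94, 98, 43]
[9, 1, 9, 51]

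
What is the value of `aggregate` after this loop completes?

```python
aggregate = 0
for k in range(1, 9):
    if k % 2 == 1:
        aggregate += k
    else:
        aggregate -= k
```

Add odd, subtract even
`aggregate` takes the values: 0 → 1 → -1 → 2 → -2 → 3 → -3 → 4 → -4

Answer: -4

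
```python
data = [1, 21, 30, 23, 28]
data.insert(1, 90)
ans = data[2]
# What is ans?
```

Trace:
`data = [1, 21, 30, 23, 28]` → data = [1, 21, 30, 23, 28]
`data.insert(1, 90)` → data = [1, 90, 21, 30, 23, 28]
`ans = data[2]` → ans = 21
So ans = 21

Answer: 21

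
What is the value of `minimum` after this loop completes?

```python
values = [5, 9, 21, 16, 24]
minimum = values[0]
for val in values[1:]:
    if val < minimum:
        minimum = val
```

Minimum of [5, 9, 21, 16, 24]
`minimum` takes the values: 5

Answer: 5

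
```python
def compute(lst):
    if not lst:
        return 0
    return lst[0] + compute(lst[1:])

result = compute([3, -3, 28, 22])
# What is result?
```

3 + (-3) + 28 + 22 + 0 = 50

Answer: 50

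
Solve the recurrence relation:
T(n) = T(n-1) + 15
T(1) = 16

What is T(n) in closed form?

Unrolling: T(n) = T(1) + 15·(n-1) = 16 + 15(n-1) = 15n + 1.

Answer: T(n) = 15n + 1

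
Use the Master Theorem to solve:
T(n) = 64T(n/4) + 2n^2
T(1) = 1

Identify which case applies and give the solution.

a=64, b=4, f(n)=2n^2. log_4(64) = 3. Since c=2 < 3, Case 1 applies: T(n) = Θ(n^log_b(a)) = O(n^3).

Answer: O(n^3) - Case 1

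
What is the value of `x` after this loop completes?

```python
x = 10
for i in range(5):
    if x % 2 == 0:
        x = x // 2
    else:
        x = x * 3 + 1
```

Collatz-style transformation from 10
`x` takes the values: 10 → 5 → 16 → 8 → 4 → 2

Answer: 2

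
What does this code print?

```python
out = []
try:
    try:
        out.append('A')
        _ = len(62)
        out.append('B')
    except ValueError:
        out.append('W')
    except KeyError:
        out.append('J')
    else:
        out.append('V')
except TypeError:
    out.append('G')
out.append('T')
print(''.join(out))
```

Execution trace: 'A' (try body) → 'G' (outer except TypeError) → 'T' (after the try/except). Output: AGT

Answer: AGT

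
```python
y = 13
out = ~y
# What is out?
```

Trace:
`y = 13` → y = 13
`out = ~y` → out = -14
So out = -14

Answer: -14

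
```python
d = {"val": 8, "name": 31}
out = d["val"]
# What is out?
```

Trace:
`d = {"val": 8, "name": 31}` → d = {'val': 8, 'name': 31}
`out = d["val"]` → out = 8
So out = 8

Answer: 8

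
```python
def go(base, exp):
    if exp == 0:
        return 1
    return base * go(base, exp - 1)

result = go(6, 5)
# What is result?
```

go(6, 5) = 6 * 6 * 6 * 6 * 6 = 7776

Answer: 7776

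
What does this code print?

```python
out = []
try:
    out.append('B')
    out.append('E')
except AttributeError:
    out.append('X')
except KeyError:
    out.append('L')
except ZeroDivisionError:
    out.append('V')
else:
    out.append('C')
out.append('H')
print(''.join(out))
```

Execution trace: 'B' (try body) → 'E' (try body, no exception) → 'C' (else) → 'H' (after the try/except). Output: BECH

Answer: BECH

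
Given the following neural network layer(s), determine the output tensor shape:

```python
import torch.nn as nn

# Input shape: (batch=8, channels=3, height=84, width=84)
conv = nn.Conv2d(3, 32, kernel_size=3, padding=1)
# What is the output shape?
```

Input: (8, 3, 84, 84) -> Output: (8, 32, 84, 84)

Answer: (8, 32, 84, 84)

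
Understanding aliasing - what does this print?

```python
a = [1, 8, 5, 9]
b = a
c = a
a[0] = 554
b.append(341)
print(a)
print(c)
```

Key concept: multiple aliases.
Step by step:
`a = [1, 8, 5, 9]` → a = [1, 8, 5, 9]
`b = a` → b = [1, 8, 5, 9] (same object as a)
`c = a` → c = [1, 8, 5, 9] (same object as a, b)
`a[0] = 554` → a = [554, 8, 5, 9] (same object as b, c); b = [554, 8, 5, 9] (same object as a, c); c = [554, 8, 5, 9] (same object as a, b)
`b.append(341)` → a = [554, 8, 5, 9, 341] (same object as b, c); b = [554, 8, 5, 9, 341] (same object as a, c); c = [554, 8, 5, 9, 341] (same object as a, b)
`print(a)` → prints [554, 8, 5, 9, 341]
`print(c)` → prints [554, 8, 5, 9, 341]

Answer:
[554, 8, 5, 9, 341]
[554, 8, 5, 9, 341]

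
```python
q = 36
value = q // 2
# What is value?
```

Trace:
`q = 36` → q = 36
`value = q // 2` → value = 18
So value = 18

Answer: 18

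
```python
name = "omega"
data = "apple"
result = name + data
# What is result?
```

Trace:
`name = "omega"` → name = 'omega'
`data = "apple"` → data = 'apple'
`result = name + data` → result = 'omegaapple'
So result = 'omegaapple'

Answer: 'omegaapple'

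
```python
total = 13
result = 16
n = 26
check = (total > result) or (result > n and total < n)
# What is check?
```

Trace:
`total = 13` → total = 13
`result = 16` → result = 16
`n = 26` → n = 26
`check = (total > result) or (result > n and total < n)` → check = False
So check = False

Answer: False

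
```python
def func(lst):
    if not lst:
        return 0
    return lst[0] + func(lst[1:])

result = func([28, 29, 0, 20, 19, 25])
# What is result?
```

28 + 29 + 0 + 20 + 19 + 25 + 0 = 121

Answer: 121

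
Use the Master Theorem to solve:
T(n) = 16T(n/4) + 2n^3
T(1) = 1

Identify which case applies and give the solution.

a=16, b=4, f(n)=2n^3. log_4(16) = 2. Since c=3 > 2 and the regularity condition holds (16(n/4)^3 = (16/4^3)n^3 with 16/4^3 < 1), Case 3 applies: T(n) = Θ(f(n)) = O(n^3).

Answer: O(n^3) - Case 3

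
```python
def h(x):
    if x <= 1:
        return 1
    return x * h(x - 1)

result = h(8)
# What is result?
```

h(8) = 8 * 7 * 6 * 5 * 4 * 3 * 2 * 1 = 40320

Answer: 40320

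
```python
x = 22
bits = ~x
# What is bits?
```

Trace:
`x = 22` → x = 22
`bits = ~x` → bits = -23
So bits = -23

Answer: -23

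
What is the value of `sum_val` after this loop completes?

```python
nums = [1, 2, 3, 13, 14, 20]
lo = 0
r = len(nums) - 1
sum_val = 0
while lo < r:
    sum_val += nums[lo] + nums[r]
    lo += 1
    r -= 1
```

Sum of pairs from ends
`sum_val` takes the values: 0 → 21 → 37 → 53

Answer: 53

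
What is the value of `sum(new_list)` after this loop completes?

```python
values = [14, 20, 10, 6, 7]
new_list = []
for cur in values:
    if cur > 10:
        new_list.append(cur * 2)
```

Sum of doubled values > 10
`new_list` takes the values: [] → [28] → [28, 40]
So `sum(new_list)` = 68

Answer: 68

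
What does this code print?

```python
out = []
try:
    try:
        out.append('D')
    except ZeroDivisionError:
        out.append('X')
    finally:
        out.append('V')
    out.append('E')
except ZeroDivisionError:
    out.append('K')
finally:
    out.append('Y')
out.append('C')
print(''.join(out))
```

Execution trace: 'D' (inner try body, no exception) → 'V' (inner finally) → 'E' (try body, no exception) → 'Y' (finally) → 'C' (after the try/except). Output: DVEYC

Answer: DVEYC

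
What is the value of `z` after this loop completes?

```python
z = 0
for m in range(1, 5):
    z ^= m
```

XOR of 1 to 4
`z` takes the values: 0 → 1 → 3 → 0 → 4

Answer: 4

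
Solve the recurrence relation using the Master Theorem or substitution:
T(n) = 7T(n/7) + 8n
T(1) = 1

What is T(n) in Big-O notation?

By Master Theorem: a=7, b=7, f(n)=8n. Since log_7(7) = 1 and f(n) = Θ(n^1), Case 2 applies. T(n) = O(n log n).

Answer: O(n log n)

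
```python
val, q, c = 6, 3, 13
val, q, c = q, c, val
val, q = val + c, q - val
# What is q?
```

Trace:
`val, q, c = 6, 3, 13` → val = 6; q = 3; c = 13
`val, q, c = q, c, val` → val = 3; q = 13; c = 6
`val, q = val + c, q - val` → val = 9; q = 10
So q = 10

Answer: 10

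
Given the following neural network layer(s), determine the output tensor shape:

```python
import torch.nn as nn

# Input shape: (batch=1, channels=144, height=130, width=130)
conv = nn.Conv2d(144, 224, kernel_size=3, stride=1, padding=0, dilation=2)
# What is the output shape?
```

Input: (1, 144, 130, 130) -> Output: (1, 224, 126, 126)

Answer: (1, 224, 126, 126)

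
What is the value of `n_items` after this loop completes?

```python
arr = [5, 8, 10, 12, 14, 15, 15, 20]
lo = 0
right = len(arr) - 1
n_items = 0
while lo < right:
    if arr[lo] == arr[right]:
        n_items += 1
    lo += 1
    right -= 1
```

Count matching pairs from ends
`n_items` takes the values: 0

Answer: 0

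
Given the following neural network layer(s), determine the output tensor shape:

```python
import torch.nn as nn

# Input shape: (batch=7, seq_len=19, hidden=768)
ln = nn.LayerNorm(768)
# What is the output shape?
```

Input: (7, 19, 768) -> Output: (7, 19, 768)

Answer: (7, 19, 768)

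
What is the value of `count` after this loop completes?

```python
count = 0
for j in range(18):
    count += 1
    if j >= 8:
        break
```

Loop breaks when j reaches 8, count is 9
`count` takes the values: 0 → 1 → 2 → 3 → 4 → 5 → 6 → 7 → 8 → 9

Answer: 9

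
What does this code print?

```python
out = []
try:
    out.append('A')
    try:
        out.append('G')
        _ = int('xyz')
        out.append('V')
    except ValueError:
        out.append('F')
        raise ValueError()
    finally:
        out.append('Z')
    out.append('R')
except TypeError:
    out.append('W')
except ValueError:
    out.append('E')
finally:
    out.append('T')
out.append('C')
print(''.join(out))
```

Execution trace: 'A' (try body) → 'G' (inner try body) → 'F' (inner except ValueError) → 'Z' (inner finally) → 'E' (except ValueError) → 'T' (finally) → 'C' (after the try/except). Output: AGFZETC

Answer: AGFZETC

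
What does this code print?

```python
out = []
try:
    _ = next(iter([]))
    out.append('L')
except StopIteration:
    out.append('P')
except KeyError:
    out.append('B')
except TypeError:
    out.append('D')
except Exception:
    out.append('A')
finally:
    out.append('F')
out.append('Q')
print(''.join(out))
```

Execution trace: 'P' (except StopIteration) → 'F' (finally) → 'Q' (after the try/except). Output: PFQ

Answer: PFQ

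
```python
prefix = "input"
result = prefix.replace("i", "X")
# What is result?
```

Trace:
`prefix = "input"` → prefix = 'input'
`result = prefix.replace("i", "X")` → result = 'Xnput'
So result = 'Xnput'

Answer: 'Xnput'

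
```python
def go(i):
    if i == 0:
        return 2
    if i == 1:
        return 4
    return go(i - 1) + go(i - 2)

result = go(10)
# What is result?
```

Build up from base cases: go(0)=2, go(1)=4, go(2)=6, go(3)=10, go(4)=16, go(5)=26, go(6)=42, ..., go(10)=288

Answer: 288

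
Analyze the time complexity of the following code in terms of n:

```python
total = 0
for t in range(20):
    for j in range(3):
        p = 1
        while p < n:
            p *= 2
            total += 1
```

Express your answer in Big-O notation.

Each loop level contributes: 1 × 1 × log n. Multiplying the contributions gives O(log n).

Answer: O(log n)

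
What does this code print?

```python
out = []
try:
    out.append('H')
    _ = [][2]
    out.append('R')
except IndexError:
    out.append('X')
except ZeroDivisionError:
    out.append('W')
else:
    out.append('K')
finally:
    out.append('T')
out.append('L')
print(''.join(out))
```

Execution trace: 'H' (try body) → 'X' (except IndexError) → 'T' (finally) → 'L' (after the try/except). Output: HXTL

Answer: HXTL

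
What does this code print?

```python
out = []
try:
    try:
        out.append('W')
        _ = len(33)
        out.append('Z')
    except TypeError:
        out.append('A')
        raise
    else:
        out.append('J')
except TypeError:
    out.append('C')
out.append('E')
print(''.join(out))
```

Execution trace: 'W' (try body) → 'A' (except TypeError) → 'C' (outer except TypeError) → 'E' (after the try/except). Output: WACE

Answer: WACE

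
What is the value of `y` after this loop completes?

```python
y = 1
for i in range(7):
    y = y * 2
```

Multiply by 2, 7 times: 1 * 2^7 = 128
`y` takes the values: 1 → 2 → 4 → 8 → 16 → 32 → 64 → 128

Answer: 128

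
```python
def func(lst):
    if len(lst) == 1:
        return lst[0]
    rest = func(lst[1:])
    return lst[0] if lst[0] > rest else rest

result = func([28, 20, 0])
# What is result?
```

Recursive max over [28, 20, 0] = 28

Answer: 28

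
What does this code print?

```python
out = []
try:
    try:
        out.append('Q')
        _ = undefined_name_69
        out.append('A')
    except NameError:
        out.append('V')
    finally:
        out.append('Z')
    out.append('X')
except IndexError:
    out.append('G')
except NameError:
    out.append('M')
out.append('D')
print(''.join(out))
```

Execution trace: 'Q' (inner try body) → 'V' (inner except NameError) → 'Z' (inner finally) → 'X' (try body, no exception) → 'D' (after the try/except). Output: QVZXD

Answer: QVZXD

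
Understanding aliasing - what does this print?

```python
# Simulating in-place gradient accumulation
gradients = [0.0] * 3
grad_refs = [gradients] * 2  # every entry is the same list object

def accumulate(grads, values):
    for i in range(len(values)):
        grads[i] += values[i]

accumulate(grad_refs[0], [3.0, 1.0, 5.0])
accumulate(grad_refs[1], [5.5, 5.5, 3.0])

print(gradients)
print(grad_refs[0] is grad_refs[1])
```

Key concept: gradient accumulation aliasing.
Step by step:
`gradients = [0.0] * 3` → gradients = [0.0, 0.0, 0.0]
`grad_refs = [gradients] * 2` → grad_refs = [[0.0, 0.0, 0.0], [0.0, 0.0, 0.0]]
`accumulate(grad_refs[0], [3.0, 1.0, 5.0])` → gradients = [3.0, 1.0, 5.0]; grad_refs = [[3.0, 1.0, 5.0], [3.0, 1.0, 5.0]]
`accumulate(grad_refs[1], [5.5, 5.5, 3.0])` → gradients = [8.5, 6.5, 8.0]; grad_refs = [[8.5, 6.5, 8.0], [8.5, 6.5, 8.0]]
`print(gradients)` → prints [8.5, 6.5, 8.0]
`print(grad_refs[0] is grad_refs[1])` → prints True

Answer:
[8.5, 6.5, 8.0]
True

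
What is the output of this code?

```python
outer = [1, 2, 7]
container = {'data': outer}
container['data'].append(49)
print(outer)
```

Key concept: dict holds reference to list.
Step by step:
`outer = [1, 2, 7]` → outer = [1, 2, 7]
`container = {'data': outer}` → container = {'data': [1, 2, 7]}
`container['data'].append(49)` → outer = [1, 2, 7, 49]; container = {'data': [1, 2, 7, 49]}
`print(outer)` → prints [1, 2, 7, 49]

Answer: [1, 2, 7, 49]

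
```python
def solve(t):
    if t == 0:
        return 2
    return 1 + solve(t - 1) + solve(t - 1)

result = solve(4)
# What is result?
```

solve(t) = 1 + 2·solve(t-1), solve(0)=2. Closed form: (2+1)·2^4 - 1 = 47.

Answer: 47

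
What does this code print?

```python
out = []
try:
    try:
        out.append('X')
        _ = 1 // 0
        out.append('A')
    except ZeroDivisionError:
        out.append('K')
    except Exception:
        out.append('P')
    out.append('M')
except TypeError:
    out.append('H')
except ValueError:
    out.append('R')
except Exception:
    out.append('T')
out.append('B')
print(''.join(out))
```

Execution trace: 'X' (inner try body) → 'K' (inner except ZeroDivisionError) → 'M' (try body, no exception) → 'B' (after the try/except). Output: XKMB

Answer: XKMB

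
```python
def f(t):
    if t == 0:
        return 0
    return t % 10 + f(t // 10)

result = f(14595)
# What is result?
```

Sum of digits of 14595: 5 + 9 + 5 + 4 + 1 = 24

Answer: 24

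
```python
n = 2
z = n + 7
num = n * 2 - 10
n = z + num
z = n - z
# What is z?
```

Trace:
`n = 2` → n = 2
`z = n + 7` → z = 9
`num = n * 2 - 10` → num = -6
`n = z + num` → n = 3
`z = n - z` → z = -6
So z = -6

Answer: -6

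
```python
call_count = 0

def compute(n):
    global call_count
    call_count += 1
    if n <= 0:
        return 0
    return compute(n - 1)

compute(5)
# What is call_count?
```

Linear recursion stepping by 1: 6 calls from n=5 down to ≤0.

Answer: 6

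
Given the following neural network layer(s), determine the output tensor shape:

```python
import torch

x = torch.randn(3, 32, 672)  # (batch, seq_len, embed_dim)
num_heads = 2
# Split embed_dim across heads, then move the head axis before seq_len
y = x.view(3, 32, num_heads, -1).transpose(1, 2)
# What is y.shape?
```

Input: (3, 32, 672) -> head_dim = 672 // 2 = 336; after view: (3, 32, 2, 336) -> after transpose(1, 2): (3, 2, 32, 336) -> Output: (3, 2, 32, 336)

Answer: (3, 2, 32, 336)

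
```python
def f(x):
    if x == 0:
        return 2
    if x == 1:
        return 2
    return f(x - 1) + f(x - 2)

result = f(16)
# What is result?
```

Build up from base cases: f(0)=2, f(1)=2, f(2)=4, f(3)=6, f(4)=10, f(5)=16, f(6)=26, ..., f(16)=3194

Answer: 3194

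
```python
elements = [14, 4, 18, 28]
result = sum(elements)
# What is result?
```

Trace:
`elements = [14, 4, 18, 28]` → elements = [14, 4, 18, 28]
`result = sum(elements)` → result = 64
So result = 64

Answer: 64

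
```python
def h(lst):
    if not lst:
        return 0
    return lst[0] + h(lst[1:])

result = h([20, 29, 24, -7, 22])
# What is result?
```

20 + 29 + 24 + (-7) + 22 + 0 = 88

Answer: 88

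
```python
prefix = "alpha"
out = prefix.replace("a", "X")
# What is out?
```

Trace:
`prefix = "alpha"` → prefix = 'alpha'
`out = prefix.replace("a", "X")` → out = 'XlphX'
So out = 'XlphX'

Answer: 'XlphX'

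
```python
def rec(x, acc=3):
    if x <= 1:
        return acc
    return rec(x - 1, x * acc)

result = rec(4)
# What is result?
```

Accumulator trace (n, acc): (4, 3) -> (3, 12) -> (2, 36) -> (1, 72) -> return 72

Answer: 72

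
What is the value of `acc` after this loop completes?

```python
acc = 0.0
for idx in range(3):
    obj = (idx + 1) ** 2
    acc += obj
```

Sum of squared losses 1² + 2² + ... + 3²
`acc` takes the values: 0.0 → 1.0 → 5.0 → 14.0

Answer: 14.0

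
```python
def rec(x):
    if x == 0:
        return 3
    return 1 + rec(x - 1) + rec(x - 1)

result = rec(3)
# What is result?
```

rec(x) = 1 + 2·rec(x-1), rec(0)=3. Closed form: (3+1)·2^3 - 1 = 31.

Answer: 31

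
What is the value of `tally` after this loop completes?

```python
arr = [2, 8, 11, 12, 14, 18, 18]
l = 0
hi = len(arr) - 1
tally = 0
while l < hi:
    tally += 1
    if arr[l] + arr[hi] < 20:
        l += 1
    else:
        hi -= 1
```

Steps to find pair summing to 20
`tally` takes the values: 0 → 1 → 2 → 3 → 4 → 5 → 6

Answer: 6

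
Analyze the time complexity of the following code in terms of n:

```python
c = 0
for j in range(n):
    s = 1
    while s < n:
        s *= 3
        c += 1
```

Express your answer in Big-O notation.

Each loop level contributes: n × log n. Multiplying the contributions gives O(n log n).

Answer: O(n log n)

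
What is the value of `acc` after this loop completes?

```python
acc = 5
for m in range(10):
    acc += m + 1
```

Start at 5, add 1 to 10 = 60
`acc` takes the values: 5 → 6 → 8 → 11 → 15 → 20 → 26 → 33 → 41 → 50 → 60

Answer: 60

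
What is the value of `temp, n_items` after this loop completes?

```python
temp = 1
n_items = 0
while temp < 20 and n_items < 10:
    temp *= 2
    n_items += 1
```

Double until >= 20 or 10 iterations
`temp, n_items` takes the values: (1, 0) → (2, 0) → (2, 1) → (4, 1) → (4, 2) → (8, 2) → (8, 3) → (16, 3) → (16, 4) → (32, 4) → (32, 5)

Answer: 32, 5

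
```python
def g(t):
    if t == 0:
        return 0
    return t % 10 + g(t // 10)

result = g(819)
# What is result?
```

Sum of digits of 819: 9 + 1 + 8 = 18

Answer: 18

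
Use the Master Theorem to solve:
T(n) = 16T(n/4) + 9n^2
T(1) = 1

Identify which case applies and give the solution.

a=16, b=4, f(n)=9n^2. log_4(16) = 2. Since c=2 = 2, Case 2 applies: T(n) = Θ(n^log_b(a) · log n) = O(n^2 log n).

Answer: O(n^2 log n) - Case 2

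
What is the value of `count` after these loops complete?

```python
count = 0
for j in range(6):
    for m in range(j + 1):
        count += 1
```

Triangle: 1 + 2 + ... + 6
`count` takes the values: 0 → 1 → 2 → 3 → 4 → 5 → 6 → 7 → 8 → 9 → 10 → 11 → 12 → 13 → 14 → 15 → 16 → 17 → 18 → 19 → 20 → 21

Answer: 21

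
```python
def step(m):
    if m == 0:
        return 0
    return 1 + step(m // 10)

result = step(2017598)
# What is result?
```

Count of digits of 2017598: 7

Answer: 7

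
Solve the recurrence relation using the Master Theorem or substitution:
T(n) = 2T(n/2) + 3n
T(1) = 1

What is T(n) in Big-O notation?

By Master Theorem: a=2, b=2, f(n)=3n. Since log_2(2) = 1 and f(n) = Θ(n^1), Case 2 applies. T(n) = O(n log n).

Answer: O(n log n)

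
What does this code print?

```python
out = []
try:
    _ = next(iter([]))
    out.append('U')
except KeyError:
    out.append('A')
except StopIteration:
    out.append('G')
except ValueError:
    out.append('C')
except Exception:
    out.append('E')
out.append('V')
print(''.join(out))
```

Execution trace: 'G' (except StopIteration) → 'V' (after the try/except). Output: GV

Answer: GV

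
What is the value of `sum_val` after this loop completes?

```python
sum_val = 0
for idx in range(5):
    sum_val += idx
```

Sum of 0 to 4 = 10
`sum_val` takes the values: 0 → 1 → 3 → 6 → 10

Answer: 10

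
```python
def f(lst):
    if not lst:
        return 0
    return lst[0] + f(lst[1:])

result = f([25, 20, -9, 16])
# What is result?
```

25 + 20 + (-9) + 16 + 0 = 52

Answer: 52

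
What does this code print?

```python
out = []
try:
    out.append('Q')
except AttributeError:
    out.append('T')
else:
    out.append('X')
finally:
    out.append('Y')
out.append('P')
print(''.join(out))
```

Execution trace: 'Q' (try body, no exception) → 'X' (else) → 'Y' (finally) → 'P' (after the try/except). Output: QXYP

Answer: QXYP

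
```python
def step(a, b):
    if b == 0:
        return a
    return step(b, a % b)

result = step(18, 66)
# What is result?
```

step(18, 66) -> step(66, 18) -> step(18, 12) -> step(12, 6) -> step(6, 0) -> 6

Answer: 6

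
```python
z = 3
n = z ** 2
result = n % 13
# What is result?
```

Trace:
`z = 3` → z = 3
`n = z ** 2` → n = 9
`result = n % 13` → result = 9
So result = 9

Answer: 9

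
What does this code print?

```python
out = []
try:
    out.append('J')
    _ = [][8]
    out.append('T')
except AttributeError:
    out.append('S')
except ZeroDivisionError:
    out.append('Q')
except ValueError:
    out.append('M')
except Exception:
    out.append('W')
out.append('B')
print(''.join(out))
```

Execution trace: 'J' (try body) → 'W' (except Exception) → 'B' (after the try/except). Output: JWB

Answer: JWB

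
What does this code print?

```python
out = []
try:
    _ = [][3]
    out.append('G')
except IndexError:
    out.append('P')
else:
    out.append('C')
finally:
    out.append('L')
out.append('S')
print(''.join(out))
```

Execution trace: 'P' (except IndexError) → 'L' (finally) → 'S' (after the try/except). Output: PLS

Answer: PLS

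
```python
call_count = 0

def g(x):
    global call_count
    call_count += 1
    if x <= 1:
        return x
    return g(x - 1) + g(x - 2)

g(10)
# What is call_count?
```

Calls(x) = 1 + Calls(x-1) + Calls(x-2); Calls(0)=Calls(1)=1. For x=10 this gives 177.

Answer: 177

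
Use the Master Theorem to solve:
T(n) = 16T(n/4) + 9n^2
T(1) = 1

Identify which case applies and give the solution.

a=16, b=4, f(n)=9n^2. log_4(16) = 2. Since c=2 = 2, Case 2 applies: T(n) = Θ(n^log_b(a) · log n) = O(n^2 log n).

Answer: O(n^2 log n) - Case 2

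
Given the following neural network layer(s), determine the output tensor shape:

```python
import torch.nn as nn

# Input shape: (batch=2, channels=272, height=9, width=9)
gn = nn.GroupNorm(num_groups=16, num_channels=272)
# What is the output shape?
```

Input: (2, 272, 9, 9) -> Output: (2, 272, 9, 9)

Answer: (2, 272, 9, 9)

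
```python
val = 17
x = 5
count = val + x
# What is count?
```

Trace:
`val = 17` → val = 17
`x = 5` → x = 5
`count = val + x` → count = 22
So count = 22

Answer: 22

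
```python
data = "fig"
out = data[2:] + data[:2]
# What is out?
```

Trace:
`data = "fig"` → data = 'fig'
`out = data[2:] + data[:2]` → out = 'gfi'
So out = 'gfi'

Answer: 'gfi'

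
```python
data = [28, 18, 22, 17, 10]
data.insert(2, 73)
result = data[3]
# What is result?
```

Trace:
`data = [28, 18, 22, 17, 10]` → data = [28, 18, 22, 17, 10]
`data.insert(2, 73)` → data = [28, 18, 73, 22, 17, 10]
`result = data[3]` → result = 22
So result = 22

Answer: 22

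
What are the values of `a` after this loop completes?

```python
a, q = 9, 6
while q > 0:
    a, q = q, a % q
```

GCD of 9 and 6
`a` takes the values: 9 → 6 → 3

Answer: 3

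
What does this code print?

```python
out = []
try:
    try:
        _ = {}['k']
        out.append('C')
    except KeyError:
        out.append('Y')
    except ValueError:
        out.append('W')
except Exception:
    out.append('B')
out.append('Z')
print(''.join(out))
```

Execution trace: 'Y' (inner except KeyError) → 'Z' (after the try/except). Output: YZ

Answer: YZ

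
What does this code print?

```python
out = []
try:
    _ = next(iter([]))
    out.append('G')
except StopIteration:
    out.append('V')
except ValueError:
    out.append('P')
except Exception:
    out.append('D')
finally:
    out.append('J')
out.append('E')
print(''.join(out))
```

Execution trace: 'V' (except StopIteration) → 'J' (finally) → 'E' (after the try/except). Output: VJE

Answer: VJE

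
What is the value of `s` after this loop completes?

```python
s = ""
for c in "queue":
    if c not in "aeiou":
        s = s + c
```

Remove vowels from 'queue'
`s` takes the values: "" → "q"

Answer: "q"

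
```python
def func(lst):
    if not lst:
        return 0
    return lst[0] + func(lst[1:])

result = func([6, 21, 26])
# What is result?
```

6 + 21 + 26 + 0 = 53

Answer: 53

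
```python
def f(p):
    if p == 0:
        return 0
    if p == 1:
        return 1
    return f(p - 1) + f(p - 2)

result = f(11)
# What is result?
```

Build up from base cases: f(0)=0, f(1)=1, f(2)=1, f(3)=2, f(4)=3, f(5)=5, f(6)=8, ..., f(11)=89

Answer: 89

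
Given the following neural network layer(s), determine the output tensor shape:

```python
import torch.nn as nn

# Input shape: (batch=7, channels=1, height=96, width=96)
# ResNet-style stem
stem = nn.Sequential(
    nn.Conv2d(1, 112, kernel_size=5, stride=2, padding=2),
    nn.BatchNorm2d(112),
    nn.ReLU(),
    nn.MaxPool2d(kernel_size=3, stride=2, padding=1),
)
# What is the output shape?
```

Input: (7, 1, 96, 96) -> after Conv2d 5x5 stride=2: (7, 112, 48, 48) -> Output: (7, 112, 24, 24)

Answer: (7, 112, 24, 24)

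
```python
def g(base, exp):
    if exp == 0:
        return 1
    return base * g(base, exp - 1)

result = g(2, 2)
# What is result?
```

g(2, 2) = 2 * 2 = 4

Answer: 4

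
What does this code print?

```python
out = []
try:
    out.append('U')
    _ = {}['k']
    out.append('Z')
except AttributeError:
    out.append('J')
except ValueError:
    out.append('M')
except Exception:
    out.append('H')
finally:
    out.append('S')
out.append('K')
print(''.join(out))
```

Execution trace: 'U' (try body) → 'H' (except Exception) → 'S' (finally) → 'K' (after the try/except). Output: UHSK

Answer: UHSK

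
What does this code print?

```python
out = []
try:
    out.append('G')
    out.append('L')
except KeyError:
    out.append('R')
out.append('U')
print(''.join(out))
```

Execution trace: 'G' (try body) → 'L' (try body, no exception) → 'U' (after the try/except). Output: GLU

Answer: GLU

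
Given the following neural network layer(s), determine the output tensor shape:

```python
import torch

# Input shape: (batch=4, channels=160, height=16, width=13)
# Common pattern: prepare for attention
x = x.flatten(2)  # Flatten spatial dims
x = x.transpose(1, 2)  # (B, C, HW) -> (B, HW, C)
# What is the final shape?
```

Input: (4, 160, 16, 13) -> after flatten(2): (4, 160, 208) -> Output: (4, 208, 160)

Answer: (4, 208, 160)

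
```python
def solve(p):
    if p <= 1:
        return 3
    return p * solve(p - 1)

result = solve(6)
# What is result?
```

solve(6) = 6 * 5 * 4 * 3 * 2 * 3 = 2160

Answer: 2160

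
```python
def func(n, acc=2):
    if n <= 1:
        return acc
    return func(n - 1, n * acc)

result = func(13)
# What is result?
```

Accumulator trace (n, acc): (13, 2) -> (12, 26) -> (11, 312) -> (10, 3432) -> (9, 34320) -> (8, 308880) -> (7, 2471040) -> (6, 17297280) -> (5, 103783680) -> (4, 518918400) -> (3, 2075673600) -> (2, 6227020800) -> (1, 12454041600) -> return 12454041600

Answer: 12454041600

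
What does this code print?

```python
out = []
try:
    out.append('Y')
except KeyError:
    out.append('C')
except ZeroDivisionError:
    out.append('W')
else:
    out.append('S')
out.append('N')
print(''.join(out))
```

Execution trace: 'Y' (try body, no exception) → 'S' (else) → 'N' (after the try/except). Output: YSN

Answer: YSN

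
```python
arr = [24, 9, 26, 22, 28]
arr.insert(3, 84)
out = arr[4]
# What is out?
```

Trace:
`arr = [24, 9, 26, 22, 28]` → arr = [24, 9, 26, 22, 28]
`arr.insert(3, 84)` → arr = [24, 9, 26, 84, 22, 28]
`out = arr[4]` → out = 22
So out = 22

Answer: 22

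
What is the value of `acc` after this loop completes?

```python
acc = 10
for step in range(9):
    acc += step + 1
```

Start at 10, add 1 to 9 = 55
`acc` takes the values: 10 → 11 → 13 → 16 → 20 → 25 → 31 → 38 → 46 → 55

Answer: 55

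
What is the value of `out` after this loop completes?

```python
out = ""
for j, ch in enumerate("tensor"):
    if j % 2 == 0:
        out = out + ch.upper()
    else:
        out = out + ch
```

Uppercase even positions in 'tensor'
`out` takes the values: "" → "T" → "Te" → "TeN" → "TeNs" → "TeNsO" → "TeNsOr"

Answer: "TeNsOr"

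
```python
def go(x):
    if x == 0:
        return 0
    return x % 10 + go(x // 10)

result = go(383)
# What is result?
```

Sum of digits of 383: 3 + 8 + 3 = 14

Answer: 14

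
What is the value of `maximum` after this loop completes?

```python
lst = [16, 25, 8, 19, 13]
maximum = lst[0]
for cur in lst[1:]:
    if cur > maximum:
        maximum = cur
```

Maximum of [16, 25, 8, 19, 13]
`maximum` takes the values: 16 → 25

Answer: 25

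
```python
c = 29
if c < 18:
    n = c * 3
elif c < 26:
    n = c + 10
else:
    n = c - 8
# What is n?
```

Trace:
`c = 29` → c = 29
`if c < 18: ...` → c < 18 is False, c < 26 is False, take else branch → n = 21
So n = 21

Answer: 21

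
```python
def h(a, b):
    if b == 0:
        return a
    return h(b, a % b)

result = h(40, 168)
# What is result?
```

h(40, 168) -> h(168, 40) -> h(40, 8) -> h(8, 0) -> 8

Answer: 8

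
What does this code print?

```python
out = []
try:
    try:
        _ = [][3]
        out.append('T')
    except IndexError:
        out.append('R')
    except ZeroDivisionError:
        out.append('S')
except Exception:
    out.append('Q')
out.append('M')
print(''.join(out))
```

Execution trace: 'R' (inner except IndexError) → 'M' (after the try/except). Output: RM

Answer: RM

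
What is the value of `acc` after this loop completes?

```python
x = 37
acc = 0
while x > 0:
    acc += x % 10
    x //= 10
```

Sum digits of 37
`acc` takes the values: 0 → 7 → 10

Answer: 10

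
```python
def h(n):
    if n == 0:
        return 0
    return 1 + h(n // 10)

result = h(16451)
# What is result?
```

Count of digits of 16451: 5

Answer: 5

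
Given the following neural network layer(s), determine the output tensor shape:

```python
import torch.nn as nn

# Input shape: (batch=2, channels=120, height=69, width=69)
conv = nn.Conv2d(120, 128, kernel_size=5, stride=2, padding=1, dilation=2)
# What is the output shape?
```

Input: (2, 120, 69, 69) -> Output: (2, 128, 32, 32)

Answer: (2, 128, 32, 32)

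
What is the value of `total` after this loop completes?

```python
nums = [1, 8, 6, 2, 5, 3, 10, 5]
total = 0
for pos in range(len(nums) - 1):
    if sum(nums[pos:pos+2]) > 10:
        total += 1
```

Count windows with sum > 10
`total` takes the values: 0 → 1 → 2 → 3

Answer: 3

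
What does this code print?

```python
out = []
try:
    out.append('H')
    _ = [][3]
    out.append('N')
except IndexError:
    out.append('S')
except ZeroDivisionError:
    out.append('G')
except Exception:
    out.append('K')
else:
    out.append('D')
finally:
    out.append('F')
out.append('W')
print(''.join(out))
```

Execution trace: 'H' (try body) → 'S' (except IndexError) → 'F' (finally) → 'W' (after the try/except). Output: HSFW

Answer: HSFW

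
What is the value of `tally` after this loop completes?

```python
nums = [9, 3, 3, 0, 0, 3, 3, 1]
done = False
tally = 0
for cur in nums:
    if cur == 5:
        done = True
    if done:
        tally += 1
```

Count elements after first 5 in [9, 3, 3, 0, 0, 3, 3, 1]
`tally` takes the values: 0

Answer: 0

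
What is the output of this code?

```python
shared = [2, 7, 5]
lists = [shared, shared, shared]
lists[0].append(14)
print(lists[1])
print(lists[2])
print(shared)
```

Key concept: list of same reference.
Step by step:
`shared = [2, 7, 5]` → shared = [2, 7, 5]
`lists = [shared, shared, shared]` → lists = [[2, 7, 5], [2, 7, 5], [2, 7, 5]]
`lists[0].append(14)` → shared = [2, 7, 5, 14]; lists = [[2, 7, 5, 14], [2, 7, 5, 14], [2, 7, 5, 14]]
`print(lists[1])` → prints [2, 7, 5, 14]
`print(lists[2])` → prints [2, 7, 5, 14]
`print(shared)` → prints [2, 7, 5, 14]

Answer:
[2, 7, 5, 14]
[2, 7, 5, 14]
[2, 7, 5, 14]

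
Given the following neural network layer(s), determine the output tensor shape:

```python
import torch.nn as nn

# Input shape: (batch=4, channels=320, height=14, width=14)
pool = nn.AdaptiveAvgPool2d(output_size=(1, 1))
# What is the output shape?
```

Input: (4, 320, 14, 14) -> Output: (4, 320, 1, 1)

Answer: (4, 320, 1, 1)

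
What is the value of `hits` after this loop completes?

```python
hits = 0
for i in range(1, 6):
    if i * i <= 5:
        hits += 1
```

Count numbers where i² ≤ 5
`hits` takes the values: 0 → 1 → 2

Answer: 2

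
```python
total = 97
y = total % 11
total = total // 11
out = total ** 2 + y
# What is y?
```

Trace:
`total = 97` → total = 97
`y = total % 11` → y = 9
`total = total // 11` → total = 8
`out = total ** 2 + y` → out = 73
So y = 9

Answer: 9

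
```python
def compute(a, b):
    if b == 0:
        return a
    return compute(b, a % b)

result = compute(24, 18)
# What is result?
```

compute(24, 18) -> compute(18, 6) -> compute(6, 0) -> 6

Answer: 6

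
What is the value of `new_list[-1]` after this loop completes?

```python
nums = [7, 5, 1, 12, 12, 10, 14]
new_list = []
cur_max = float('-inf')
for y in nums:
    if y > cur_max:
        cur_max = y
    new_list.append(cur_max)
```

Running max ends at 14
`new_list` takes the values: [] → [7] → [7, 7] → [7, 7, 7] → [7, 7, 7, 12] → [7, 7, 7, 12, 12] → [7, 7, 7, 12, 12, 12] → [7, 7, 7, 12, 12, 12, 14]
So `new_list[-1]` = 14

Answer: 14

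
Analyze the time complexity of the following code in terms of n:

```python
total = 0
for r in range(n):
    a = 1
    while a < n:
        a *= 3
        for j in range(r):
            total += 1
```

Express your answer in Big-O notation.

Each loop level contributes: n × log n × n. Multiplying the contributions gives O(n^2 log n).

Answer: O(n^2 log n)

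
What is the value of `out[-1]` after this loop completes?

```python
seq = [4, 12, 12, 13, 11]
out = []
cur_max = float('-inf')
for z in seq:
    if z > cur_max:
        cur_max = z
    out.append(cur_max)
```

Running max ends at 13
`out` takes the values: [] → [4] → [4, 12] → [4, 12, 12] → [4, 12, 12, 13] → [4, 12, 12, 13, 13]
So `out[-1]` = 13

Answer: 13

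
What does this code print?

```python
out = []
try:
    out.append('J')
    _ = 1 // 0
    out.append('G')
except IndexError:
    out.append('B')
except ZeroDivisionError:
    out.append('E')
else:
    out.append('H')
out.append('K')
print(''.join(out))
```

Execution trace: 'J' (try body) → 'E' (except ZeroDivisionError) → 'K' (after the try/except). Output: JEK

Answer: JEK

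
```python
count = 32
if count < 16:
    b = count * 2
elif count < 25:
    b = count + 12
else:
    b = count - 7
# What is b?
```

Trace:
`count = 32` → count = 32
`if count < 16: ...` → count < 16 is False, count < 25 is False, take else branch → b = 25
So b = 25

Answer: 25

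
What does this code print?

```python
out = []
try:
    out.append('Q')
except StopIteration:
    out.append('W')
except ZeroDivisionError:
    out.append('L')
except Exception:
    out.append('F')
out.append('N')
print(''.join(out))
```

Execution trace: 'Q' (try body, no exception) → 'N' (after the try/except). Output: QN

Answer: QN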